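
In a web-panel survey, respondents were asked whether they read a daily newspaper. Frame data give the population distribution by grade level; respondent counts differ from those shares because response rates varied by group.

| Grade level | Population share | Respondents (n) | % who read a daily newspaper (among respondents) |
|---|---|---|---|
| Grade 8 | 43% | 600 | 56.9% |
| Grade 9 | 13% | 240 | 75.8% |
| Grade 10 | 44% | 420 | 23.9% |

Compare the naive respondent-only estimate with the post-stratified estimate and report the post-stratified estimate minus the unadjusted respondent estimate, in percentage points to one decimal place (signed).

-4.7 percentage points

Naive respondent-only estimate (weights = respondent counts):
  (600/1260)×56.9 + (240/1260)×75.8 + (420/1260)×23.9 = 49.5%
Post-stratified estimate weights by population shares:
  0.43×56.9 + 0.13×75.8 + 0.44×23.9 = 44.837%
Difference = 44.837 − 49.5 = -4.663 pp.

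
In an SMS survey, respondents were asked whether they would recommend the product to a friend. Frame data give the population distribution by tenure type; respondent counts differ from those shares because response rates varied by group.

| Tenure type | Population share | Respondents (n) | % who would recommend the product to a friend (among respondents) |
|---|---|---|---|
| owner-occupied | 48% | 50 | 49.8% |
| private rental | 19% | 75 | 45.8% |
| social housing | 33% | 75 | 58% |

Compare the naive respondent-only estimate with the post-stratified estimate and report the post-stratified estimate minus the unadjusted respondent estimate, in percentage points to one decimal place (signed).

Without adjustment, the pooled respondent share is:
  (50/200)×49.8 + (75/200)×45.8 + (75/200)×58 = 51.375%
Post-stratified estimate weights by population shares:
  0.48×49.8 + 0.19×45.8 + 0.33×58 = 51.746%
Difference = 51.746 − 51.375 = 0.371 pp.

+0.4 percentage points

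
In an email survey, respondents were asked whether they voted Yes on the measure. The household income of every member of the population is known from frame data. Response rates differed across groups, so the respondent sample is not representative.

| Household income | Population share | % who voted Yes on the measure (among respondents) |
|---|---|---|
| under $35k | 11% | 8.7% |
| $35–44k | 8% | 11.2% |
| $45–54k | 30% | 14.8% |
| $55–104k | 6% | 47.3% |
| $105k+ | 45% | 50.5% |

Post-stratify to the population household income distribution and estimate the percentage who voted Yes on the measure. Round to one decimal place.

31.9%

Weight each group's respondent value by its population share:
  under $35k: 0.11 × 8.7 = 0.957
  $35–44k: 0.08 × 11.2 = 0.896
  $45–54k: 0.3 × 14.8 = 4.44
  $55–104k: 0.06 × 47.3 = 2.838
  $105k+: 0.45 × 50.5 = 22.725
Post-stratified estimate = 31.856 → 31.9%.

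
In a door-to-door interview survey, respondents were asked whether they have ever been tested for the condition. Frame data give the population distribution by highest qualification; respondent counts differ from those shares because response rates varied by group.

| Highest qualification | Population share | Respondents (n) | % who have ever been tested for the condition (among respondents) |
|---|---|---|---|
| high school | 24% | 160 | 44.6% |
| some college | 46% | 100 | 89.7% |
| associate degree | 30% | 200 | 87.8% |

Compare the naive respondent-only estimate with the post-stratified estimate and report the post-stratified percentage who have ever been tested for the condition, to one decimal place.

78.3%

Naive respondent-only estimate (weights = respondent counts):
  (160/460)×44.6 + (100/460)×89.7 + (200/460)×87.8 = 73.187%
Post-stratified estimate weights by population shares:
  0.24×44.6 + 0.46×89.7 + 0.3×87.8 = 78.306%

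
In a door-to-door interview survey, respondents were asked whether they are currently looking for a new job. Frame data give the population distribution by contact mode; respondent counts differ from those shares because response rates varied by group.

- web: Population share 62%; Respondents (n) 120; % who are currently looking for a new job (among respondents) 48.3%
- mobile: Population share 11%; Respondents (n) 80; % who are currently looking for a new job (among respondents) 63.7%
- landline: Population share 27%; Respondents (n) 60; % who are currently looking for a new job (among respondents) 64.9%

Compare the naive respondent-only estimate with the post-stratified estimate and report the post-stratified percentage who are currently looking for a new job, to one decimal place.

54.5%

Unadjusted (pooled respondent) estimate weights by respondent counts:
  (120/260)×48.3 + (80/260)×63.7 + (60/260)×64.9 = 56.8692%
Post-stratifying to population shares instead:
  0.62×48.3 + 0.11×63.7 + 0.27×64.9 = 54.476%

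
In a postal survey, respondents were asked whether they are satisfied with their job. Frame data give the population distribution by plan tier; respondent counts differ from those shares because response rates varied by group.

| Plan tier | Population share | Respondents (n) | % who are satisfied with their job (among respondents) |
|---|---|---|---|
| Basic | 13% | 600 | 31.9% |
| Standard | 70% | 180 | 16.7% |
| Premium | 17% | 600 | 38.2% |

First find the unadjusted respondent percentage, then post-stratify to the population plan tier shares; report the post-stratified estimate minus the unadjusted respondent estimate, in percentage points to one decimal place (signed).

Without adjustment, the pooled respondent share is:
  (600/1380)×31.9 + (180/1380)×16.7 + (600/1380)×38.2 = 32.6565%
Post-stratifying to population shares instead:
  0.13×31.9 + 0.7×16.7 + 0.17×38.2 = 22.331%
Difference = 22.331 − 32.6565 = -10.3255 pp.

-10.3 percentage points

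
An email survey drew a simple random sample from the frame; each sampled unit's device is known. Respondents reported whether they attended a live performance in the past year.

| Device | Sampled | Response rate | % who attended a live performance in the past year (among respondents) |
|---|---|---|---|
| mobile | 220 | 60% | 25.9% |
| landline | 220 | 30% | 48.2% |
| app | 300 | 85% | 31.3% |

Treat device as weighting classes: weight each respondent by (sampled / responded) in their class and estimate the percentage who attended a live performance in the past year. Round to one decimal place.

34.7%

With weight = n_sampled/n_responded per class, the weighted class total is n_sampled:
  mobile: 220 × 25.9 = 5698
  landline: 220 × 48.2 = 10,604
  app: 300 × 31.3 = 9390
Adjusted estimate = 25,692 / 740 = 34.7189 → 34.7%.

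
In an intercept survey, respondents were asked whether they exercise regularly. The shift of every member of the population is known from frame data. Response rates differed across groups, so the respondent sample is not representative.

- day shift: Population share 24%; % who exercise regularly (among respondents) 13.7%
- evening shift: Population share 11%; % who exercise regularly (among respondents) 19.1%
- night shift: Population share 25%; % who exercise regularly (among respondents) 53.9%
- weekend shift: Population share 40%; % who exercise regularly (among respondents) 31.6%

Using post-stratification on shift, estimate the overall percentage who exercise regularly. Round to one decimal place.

31.5%

Weight each group's respondent value by its population share:
  day shift: 0.24 × 13.7 = 3.288
  evening shift: 0.11 × 19.1 = 2.101
  night shift: 0.25 × 53.9 = 13.475
  weekend shift: 0.4 × 31.6 = 12.64
Post-stratified estimate = 31.504 → 31.5%.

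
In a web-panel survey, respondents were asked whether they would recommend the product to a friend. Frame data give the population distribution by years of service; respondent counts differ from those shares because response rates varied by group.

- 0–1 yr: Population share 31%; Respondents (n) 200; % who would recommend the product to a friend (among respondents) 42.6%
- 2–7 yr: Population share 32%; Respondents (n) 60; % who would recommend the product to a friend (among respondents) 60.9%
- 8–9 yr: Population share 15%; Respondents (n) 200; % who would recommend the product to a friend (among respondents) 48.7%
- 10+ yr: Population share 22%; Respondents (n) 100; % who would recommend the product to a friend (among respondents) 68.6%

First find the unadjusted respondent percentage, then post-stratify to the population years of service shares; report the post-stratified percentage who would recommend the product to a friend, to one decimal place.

Without adjustment, the pooled respondent share is:
  (200/560)×42.6 + (60/560)×60.9 + (200/560)×48.7 + (100/560)×68.6 = 51.3821%
Post-stratified estimate weights by population shares:
  0.31×42.6 + 0.32×60.9 + 0.15×48.7 + 0.22×68.6 = 55.091%

55.1%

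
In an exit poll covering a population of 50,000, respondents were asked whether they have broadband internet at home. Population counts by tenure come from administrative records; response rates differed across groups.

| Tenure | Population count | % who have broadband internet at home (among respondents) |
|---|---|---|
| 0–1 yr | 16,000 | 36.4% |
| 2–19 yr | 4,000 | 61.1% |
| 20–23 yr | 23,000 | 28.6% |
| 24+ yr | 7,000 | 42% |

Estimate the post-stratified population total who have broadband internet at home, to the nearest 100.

17,800

Each cell contributes its population count × the respondent rate:
  0–1 yr: 16,000 × 36.4% = 5824
  2–19 yr: 4,000 × 61.1% = 2444
  20–23 yr: 23,000 × 28.6% = 6578
  24+ yr: 7,000 × 42% = 2940
Estimated total = 17,786 → 17,800.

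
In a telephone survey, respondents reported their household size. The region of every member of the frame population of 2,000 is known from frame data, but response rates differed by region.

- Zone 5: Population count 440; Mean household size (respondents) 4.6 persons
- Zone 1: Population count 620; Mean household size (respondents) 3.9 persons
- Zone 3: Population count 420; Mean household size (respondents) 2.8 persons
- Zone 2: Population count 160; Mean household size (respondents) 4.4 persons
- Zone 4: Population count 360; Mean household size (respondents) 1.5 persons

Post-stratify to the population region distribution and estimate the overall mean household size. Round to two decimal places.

3.43

Post-stratification weights by population share, not respondent share:
  Zone 5: (440/2,000) × 4.6 = 1.012
  Zone 1: (620/2,000) × 3.9 = 1.209
  Zone 3: (420/2,000) × 2.8 = 0.588
  Zone 2: (160/2,000) × 4.4 = 0.352
  Zone 4: (360/2,000) × 1.5 = 0.27
Post-stratified estimate = 3.431 → 3.43.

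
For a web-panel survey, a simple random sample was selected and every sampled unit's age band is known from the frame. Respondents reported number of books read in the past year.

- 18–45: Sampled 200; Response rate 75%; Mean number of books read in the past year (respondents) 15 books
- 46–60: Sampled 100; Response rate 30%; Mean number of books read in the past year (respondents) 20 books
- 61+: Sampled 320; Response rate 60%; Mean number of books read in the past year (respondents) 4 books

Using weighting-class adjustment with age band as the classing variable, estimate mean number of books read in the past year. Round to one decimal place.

With weight = n_sampled/n_responded per class, the weighted class total is n_sampled:
  18–45: 200 × 15 = 3000
  46–60: 100 × 20 = 2000
  61+: 320 × 4 = 1280
Adjusted estimate = 6280 / 620 = 10.129 → 10.1.

10.1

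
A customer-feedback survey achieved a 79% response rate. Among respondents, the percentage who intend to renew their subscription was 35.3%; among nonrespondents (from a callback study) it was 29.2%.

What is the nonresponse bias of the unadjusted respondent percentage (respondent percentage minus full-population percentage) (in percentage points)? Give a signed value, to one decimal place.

+1.3 percentage points

Nonresponse fraction = 1 − 0.79 = 0.21.
Bias = (nonresponse fraction) × (respondent percentage − nonrespondent percentage)
     = 0.21 × (35.3 − 29.2) = 0.21 × 6.1 = 1.281.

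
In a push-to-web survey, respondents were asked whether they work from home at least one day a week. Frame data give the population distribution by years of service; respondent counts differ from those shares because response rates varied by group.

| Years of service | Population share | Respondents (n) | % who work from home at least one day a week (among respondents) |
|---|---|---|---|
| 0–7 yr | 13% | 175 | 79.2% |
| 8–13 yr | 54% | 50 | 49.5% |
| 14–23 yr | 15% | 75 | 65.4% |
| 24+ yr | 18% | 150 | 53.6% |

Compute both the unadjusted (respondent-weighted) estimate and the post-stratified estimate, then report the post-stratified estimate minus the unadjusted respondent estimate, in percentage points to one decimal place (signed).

-8.6 percentage points

Without adjustment, the pooled respondent share is:
  (175/450)×79.2 + (50/450)×49.5 + (75/450)×65.4 + (150/450)×53.6 = 65.0667%
Post-stratified estimate weights by population shares:
  0.13×79.2 + 0.54×49.5 + 0.15×65.4 + 0.18×53.6 = 56.484%
Difference = 56.484 − 65.0667 = -8.5827 pp.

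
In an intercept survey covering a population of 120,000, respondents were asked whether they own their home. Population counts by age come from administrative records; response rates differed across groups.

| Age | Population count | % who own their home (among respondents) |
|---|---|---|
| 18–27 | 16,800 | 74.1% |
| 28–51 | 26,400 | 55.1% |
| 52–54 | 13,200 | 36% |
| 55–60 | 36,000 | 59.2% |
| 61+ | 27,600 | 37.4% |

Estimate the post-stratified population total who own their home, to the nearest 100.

63,400

Estimated count per cell = population count × respondent percentage:
  18–27: 16,800 × 74.1% = 12448.8
  28–51: 26,400 × 55.1% = 14546.4
  52–54: 13,200 × 36% = 4752
  55–60: 36,000 × 59.2% = 21,312
  61+: 27,600 × 37.4% = 10322.4
Estimated total = 63381.6 → 63,400.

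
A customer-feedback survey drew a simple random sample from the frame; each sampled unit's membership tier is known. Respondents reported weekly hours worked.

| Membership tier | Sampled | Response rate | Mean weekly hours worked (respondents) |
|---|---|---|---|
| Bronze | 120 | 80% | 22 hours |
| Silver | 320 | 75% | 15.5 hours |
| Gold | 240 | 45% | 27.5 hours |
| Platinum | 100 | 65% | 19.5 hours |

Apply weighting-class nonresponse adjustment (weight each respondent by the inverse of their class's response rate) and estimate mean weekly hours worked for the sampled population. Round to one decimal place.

Inverse-response-rate weighting restores each class to its sampled count, so class totals weight by n_sampled:
  Bronze: 120 × 22 = 2640
  Silver: 320 × 15.5 = 4960
  Gold: 240 × 27.5 = 6600
  Platinum: 100 × 19.5 = 1950
Adjusted estimate = 16,150 / 780 = 20.7051 → 20.7.

20.7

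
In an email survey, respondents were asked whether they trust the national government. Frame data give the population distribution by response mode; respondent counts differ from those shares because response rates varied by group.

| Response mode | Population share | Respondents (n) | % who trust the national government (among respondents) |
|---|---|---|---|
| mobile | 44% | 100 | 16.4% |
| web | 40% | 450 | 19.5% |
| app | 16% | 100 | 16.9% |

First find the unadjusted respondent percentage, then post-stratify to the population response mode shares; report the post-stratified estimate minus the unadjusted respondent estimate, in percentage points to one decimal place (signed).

Naive respondent-only estimate (weights = respondent counts):
  (100/650)×16.4 + (450/650)×19.5 + (100/650)×16.9 = 18.6231%
Reweighting by population response mode shares:
  0.44×16.4 + 0.4×19.5 + 0.16×16.9 = 17.72%
Difference = 17.72 − 18.6231 = -0.9031 pp.

-0.9 percentage points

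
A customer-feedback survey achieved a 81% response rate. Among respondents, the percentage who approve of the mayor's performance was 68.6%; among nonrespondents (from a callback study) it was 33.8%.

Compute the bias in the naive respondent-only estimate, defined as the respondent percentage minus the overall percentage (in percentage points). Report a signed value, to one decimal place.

+6.6 percentage points

Nonresponse fraction = 1 − 0.81 = 0.19.
Bias = (nonresponse fraction) × (respondent percentage − nonrespondent percentage)
     = 0.19 × (68.6 − 33.8) = 0.19 × 34.8 = 6.612.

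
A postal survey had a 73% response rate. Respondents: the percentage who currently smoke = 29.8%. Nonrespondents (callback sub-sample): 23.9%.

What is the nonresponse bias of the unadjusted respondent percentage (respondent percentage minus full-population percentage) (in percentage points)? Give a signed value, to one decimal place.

+1.6 percentage points

Nonresponse fraction = 1 − 0.73 = 0.27.
Bias = (nonresponse fraction) × (respondent percentage − nonrespondent percentage)
     = 0.27 × (29.8 − 23.9) = 0.27 × 5.9 = 1.593.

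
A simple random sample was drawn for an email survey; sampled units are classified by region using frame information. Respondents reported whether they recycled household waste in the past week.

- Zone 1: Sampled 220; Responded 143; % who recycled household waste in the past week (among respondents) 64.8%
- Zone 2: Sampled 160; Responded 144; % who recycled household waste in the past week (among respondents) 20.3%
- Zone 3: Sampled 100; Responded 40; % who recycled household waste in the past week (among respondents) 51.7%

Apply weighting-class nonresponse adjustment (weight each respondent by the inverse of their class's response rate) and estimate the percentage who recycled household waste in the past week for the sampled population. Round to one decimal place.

47.2%

Class response rates: Zone 1 143/220 = 65%, Zone 2 144/160 = 90%, Zone 3 40/100 = 40%.
Weighting each respondent by the inverse class response rate inflates each class back to its sampled size, so the class weight is n_sampled:
  Zone 1: 220 × 64.8 = 14,256
  Zone 2: 160 × 20.3 = 3248
  Zone 3: 100 × 51.7 = 5170
Adjusted estimate = 22,674 / 480 = 47.2375 → 47.2%.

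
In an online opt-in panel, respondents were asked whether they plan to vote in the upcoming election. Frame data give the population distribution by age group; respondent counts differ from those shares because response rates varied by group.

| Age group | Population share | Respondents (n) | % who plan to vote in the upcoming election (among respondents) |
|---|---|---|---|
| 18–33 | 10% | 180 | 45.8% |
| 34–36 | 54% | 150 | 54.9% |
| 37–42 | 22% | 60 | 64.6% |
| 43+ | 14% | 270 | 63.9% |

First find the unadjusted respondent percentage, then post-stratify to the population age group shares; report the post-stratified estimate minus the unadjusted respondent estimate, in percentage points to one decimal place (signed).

+0.4 percentage points

Unadjusted (pooled respondent) estimate weights by respondent counts:
  (180/660)×45.8 + (150/660)×54.9 + (60/660)×64.6 + (270/660)×63.9 = 56.9818%
Post-stratifying to population shares instead:
  0.1×45.8 + 0.54×54.9 + 0.22×64.6 + 0.14×63.9 = 57.384%
Difference = 57.384 − 56.9818 = 0.4022 pp.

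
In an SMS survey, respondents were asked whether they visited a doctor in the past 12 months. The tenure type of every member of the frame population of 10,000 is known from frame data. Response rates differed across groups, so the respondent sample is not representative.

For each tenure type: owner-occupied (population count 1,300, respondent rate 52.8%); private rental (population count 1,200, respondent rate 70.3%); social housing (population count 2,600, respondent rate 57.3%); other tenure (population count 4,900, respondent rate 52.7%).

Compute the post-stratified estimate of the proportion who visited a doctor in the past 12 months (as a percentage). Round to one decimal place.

56.0%

Each cell contributes population-share × respondent value:
  owner-occupied: (1,300/10,000) × 52.8 = 6.864
  private rental: (1,200/10,000) × 70.3 = 8.436
  social housing: (2,600/10,000) × 57.3 = 14.898
  other tenure: (4,900/10,000) × 52.7 = 25.823
Post-stratified estimate = 56.021 → 56.0%.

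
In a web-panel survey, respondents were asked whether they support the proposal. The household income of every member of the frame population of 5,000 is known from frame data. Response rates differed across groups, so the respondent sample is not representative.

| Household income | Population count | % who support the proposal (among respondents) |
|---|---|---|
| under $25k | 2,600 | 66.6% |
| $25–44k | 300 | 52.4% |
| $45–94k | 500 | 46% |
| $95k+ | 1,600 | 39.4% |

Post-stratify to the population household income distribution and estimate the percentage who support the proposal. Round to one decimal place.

55.0%

Each cell contributes population-share × respondent value:
  under $25k: (2,600/5,000) × 66.6 = 34.632
  $25–44k: (300/5,000) × 52.4 = 3.144
  $45–94k: (500/5,000) × 46 = 4.6
  $95k+: (1,600/5,000) × 39.4 = 12.608
Post-stratified estimate = 54.984 → 55.0%.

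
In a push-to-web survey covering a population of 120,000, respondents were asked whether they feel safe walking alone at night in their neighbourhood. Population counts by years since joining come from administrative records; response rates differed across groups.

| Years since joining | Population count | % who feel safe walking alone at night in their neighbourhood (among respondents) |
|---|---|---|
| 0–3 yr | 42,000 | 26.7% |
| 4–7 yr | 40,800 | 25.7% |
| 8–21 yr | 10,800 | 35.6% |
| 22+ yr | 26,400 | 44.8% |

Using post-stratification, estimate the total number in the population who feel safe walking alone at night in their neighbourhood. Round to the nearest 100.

Apply each group's respondent rate to its population count:
  0–3 yr: 42,000 × 26.7% = 11,214
  4–7 yr: 40,800 × 25.7% = 10485.6
  8–21 yr: 10,800 × 35.6% = 3844.8
  22+ yr: 26,400 × 44.8% = 11827.2
Estimated total = 37371.6 → 37,400.

37,400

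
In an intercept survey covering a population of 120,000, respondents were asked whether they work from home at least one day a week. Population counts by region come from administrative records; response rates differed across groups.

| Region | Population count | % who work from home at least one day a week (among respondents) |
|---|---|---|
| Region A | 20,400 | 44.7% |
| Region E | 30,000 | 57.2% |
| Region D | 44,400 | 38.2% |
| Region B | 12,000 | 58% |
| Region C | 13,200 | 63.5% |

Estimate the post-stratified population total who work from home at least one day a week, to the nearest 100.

58,600

Each cell contributes its population count × the respondent rate:
  Region A: 20,400 × 44.7% = 9118.8
  Region E: 30,000 × 57.2% = 17,160
  Region D: 44,400 × 38.2% = 16960.8
  Region B: 12,000 × 58% = 6960
  Region C: 13,200 × 63.5% = 8382
Estimated total = 58581.6 → 58,600.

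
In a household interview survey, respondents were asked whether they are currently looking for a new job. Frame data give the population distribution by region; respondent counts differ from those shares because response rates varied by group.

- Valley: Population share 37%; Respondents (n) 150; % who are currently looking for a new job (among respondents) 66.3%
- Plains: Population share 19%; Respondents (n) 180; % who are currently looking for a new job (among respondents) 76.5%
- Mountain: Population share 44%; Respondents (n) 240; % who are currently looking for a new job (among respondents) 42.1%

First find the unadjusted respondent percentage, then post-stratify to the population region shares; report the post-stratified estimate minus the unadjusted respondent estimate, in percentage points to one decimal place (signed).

Naive respondent-only estimate (weights = respondent counts):
  (150/570)×66.3 + (180/570)×76.5 + (240/570)×42.1 = 59.3316%
Reweighting by population region shares:
  0.37×66.3 + 0.19×76.5 + 0.44×42.1 = 57.59%
Difference = 57.59 − 59.3316 = -1.7416 pp.

-1.7 percentage points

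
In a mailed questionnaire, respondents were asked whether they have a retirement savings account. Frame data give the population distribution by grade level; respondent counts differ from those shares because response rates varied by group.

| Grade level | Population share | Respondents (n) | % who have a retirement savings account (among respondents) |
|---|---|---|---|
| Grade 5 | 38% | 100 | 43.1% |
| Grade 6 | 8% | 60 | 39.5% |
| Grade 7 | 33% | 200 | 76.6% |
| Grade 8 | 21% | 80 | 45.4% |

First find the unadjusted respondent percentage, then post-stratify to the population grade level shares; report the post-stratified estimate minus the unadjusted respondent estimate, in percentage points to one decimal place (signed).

Unadjusted (pooled respondent) estimate weights by respondent counts:
  (100/440)×43.1 + (60/440)×39.5 + (200/440)×76.6 + (80/440)×45.4 = 58.2545%
Reweighting by population grade level shares:
  0.38×43.1 + 0.08×39.5 + 0.33×76.6 + 0.21×45.4 = 54.35%
Difference = 54.35 − 58.2545 = -3.9045 pp.

-3.9 percentage points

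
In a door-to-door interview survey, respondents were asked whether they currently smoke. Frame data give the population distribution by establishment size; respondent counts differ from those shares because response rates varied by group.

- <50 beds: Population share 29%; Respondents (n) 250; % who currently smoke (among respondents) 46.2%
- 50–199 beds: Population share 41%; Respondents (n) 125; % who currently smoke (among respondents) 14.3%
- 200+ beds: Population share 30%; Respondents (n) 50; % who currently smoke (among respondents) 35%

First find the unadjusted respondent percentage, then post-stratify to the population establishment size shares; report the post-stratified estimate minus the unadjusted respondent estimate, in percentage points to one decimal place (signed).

Unadjusted (pooled respondent) estimate weights by respondent counts:
  (250/425)×46.2 + (125/425)×14.3 + (50/425)×35 = 35.5%
Post-stratified estimate weights by population shares:
  0.29×46.2 + 0.41×14.3 + 0.3×35 = 29.761%
Difference = 29.761 − 35.5 = -5.739 pp.

-5.7 percentage points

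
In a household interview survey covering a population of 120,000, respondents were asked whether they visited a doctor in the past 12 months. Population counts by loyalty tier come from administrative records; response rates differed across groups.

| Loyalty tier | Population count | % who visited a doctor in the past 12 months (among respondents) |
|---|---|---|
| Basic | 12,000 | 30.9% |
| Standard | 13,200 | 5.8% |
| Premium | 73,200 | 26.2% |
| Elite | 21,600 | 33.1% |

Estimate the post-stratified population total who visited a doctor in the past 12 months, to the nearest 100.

Apply each group's respondent rate to its population count:
  Basic: 12,000 × 30.9% = 3708
  Standard: 13,200 × 5.8% = 765.6
  Premium: 73,200 × 26.2% = 19178.4
  Elite: 21,600 × 33.1% = 7149.6
Estimated total = 30801.6 → 30,800.

30,800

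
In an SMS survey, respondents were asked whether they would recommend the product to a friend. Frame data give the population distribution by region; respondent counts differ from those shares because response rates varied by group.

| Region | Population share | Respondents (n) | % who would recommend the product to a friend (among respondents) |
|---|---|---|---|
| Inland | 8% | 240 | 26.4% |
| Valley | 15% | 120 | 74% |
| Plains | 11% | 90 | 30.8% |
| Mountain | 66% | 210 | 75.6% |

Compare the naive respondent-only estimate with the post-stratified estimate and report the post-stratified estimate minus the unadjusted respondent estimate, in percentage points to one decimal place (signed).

+15.2 percentage points

Naive respondent-only estimate (weights = respondent counts):
  (240/660)×26.4 + (120/660)×74 + (90/660)×30.8 + (210/660)×75.6 = 51.3091%
Post-stratified estimate weights by population shares:
  0.08×26.4 + 0.15×74 + 0.11×30.8 + 0.66×75.6 = 66.496%
Difference = 66.496 − 51.3091 = 15.1869 pp.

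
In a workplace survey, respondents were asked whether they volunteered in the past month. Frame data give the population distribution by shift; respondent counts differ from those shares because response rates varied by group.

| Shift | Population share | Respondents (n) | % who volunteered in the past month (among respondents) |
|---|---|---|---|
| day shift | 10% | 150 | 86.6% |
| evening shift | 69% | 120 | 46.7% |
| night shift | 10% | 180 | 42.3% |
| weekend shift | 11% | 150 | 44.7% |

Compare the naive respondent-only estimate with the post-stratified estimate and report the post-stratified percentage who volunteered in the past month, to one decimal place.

Naive respondent-only estimate (weights = respondent counts):
  (150/600)×86.6 + (120/600)×46.7 + (180/600)×42.3 + (150/600)×44.7 = 54.855%
Post-stratified estimate weights by population shares:
  0.1×86.6 + 0.69×46.7 + 0.1×42.3 + 0.11×44.7 = 50.03%

50.0%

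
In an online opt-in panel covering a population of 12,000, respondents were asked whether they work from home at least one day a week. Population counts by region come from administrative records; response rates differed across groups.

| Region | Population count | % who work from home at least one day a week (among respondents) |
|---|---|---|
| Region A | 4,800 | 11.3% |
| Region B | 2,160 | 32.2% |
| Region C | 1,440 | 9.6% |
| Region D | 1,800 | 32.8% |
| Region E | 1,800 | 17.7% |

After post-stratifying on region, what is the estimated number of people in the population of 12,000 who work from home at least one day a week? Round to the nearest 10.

2,290

Apply each group's respondent rate to its population count:
  Region A: 4,800 × 11.3% = 542.4
  Region B: 2,160 × 32.2% = 695.52
  Region C: 1,440 × 9.6% = 138.24
  Region D: 1,800 × 32.8% = 590.4
  Region E: 1,800 × 17.7% = 318.6
Estimated total = 2285.16 → 2,290.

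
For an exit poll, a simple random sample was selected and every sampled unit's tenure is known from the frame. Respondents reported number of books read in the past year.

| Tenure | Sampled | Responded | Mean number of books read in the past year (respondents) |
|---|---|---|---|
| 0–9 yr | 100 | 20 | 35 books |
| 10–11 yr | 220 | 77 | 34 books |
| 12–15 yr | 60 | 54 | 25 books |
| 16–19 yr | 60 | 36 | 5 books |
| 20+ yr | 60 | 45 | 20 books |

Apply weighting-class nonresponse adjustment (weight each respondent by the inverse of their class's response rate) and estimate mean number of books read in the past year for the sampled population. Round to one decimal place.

28.0

Response rates by class: 0–9 yr 20/100 = 20%, 10–11 yr 77/220 = 35%, 12–15 yr 54/60 = 90%, 16–19 yr 36/60 = 60%, 20+ yr 45/60 = 75%.
Inverse-response-rate weighting restores each class to its sampled count, so class totals weight by n_sampled:
  0–9 yr: 100 × 35 = 3500
  10–11 yr: 220 × 34 = 7480
  12–15 yr: 60 × 25 = 1500
  16–19 yr: 60 × 5 = 300
  20+ yr: 60 × 20 = 1200
Adjusted estimate = 13,980 / 500 = 27.96 → 28.0.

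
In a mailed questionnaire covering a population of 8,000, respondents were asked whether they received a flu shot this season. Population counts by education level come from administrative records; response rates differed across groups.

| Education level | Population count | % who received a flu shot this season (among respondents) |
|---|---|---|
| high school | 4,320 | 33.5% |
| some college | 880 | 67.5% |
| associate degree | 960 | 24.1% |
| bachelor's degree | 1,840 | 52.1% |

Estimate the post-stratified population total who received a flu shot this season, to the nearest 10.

3,230

Each cell contributes its population count × the respondent rate:
  high school: 4,320 × 33.5% = 1447.2
  some college: 880 × 67.5% = 594
  associate degree: 960 × 24.1% = 231.36
  bachelor's degree: 1,840 × 52.1% = 958.64
Estimated total = 3231.2 → 3,230.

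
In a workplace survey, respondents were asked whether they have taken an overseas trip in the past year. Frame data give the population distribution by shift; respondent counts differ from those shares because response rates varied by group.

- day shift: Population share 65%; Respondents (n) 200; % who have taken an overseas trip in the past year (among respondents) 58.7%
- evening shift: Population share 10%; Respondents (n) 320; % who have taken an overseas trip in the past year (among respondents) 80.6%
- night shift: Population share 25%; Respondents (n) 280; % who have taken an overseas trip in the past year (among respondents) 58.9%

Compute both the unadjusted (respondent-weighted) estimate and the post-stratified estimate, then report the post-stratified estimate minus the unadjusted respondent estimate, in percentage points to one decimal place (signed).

-6.6 percentage points

Unadjusted (pooled respondent) estimate weights by respondent counts:
  (200/800)×58.7 + (320/800)×80.6 + (280/800)×58.9 = 67.53%
Post-stratifying to population shares instead:
  0.65×58.7 + 0.1×80.6 + 0.25×58.9 = 60.94%
Difference = 60.94 − 67.53 = -6.59 pp.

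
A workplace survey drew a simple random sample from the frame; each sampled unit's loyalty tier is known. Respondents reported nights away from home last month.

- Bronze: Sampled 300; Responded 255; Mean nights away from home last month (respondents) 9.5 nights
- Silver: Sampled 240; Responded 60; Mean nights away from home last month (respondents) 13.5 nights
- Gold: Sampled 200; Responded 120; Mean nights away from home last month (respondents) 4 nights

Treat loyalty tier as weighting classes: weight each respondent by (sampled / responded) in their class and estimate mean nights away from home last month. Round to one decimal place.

Response rates by class: Bronze 255/300 = 85%, Silver 60/240 = 25%, Gold 120/200 = 60%.
Inverse-response-rate weighting restores each class to its sampled count, so class totals weight by n_sampled:
  Bronze: 300 × 9.5 = 2850
  Silver: 240 × 13.5 = 3240
  Gold: 200 × 4 = 800
Adjusted estimate = 6890 / 740 = 9.31081 → 9.3.

9.3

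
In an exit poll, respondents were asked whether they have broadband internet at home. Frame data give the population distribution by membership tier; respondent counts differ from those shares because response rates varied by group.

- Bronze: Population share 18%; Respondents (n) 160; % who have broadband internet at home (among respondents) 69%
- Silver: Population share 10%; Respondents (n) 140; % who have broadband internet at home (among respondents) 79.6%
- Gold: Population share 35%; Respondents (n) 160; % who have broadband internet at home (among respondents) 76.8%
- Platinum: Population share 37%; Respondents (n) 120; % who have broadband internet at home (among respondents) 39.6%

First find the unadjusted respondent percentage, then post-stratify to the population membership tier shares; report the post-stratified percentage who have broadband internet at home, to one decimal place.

61.9%

Without adjustment, the pooled respondent share is:
  (160/580)×69 + (140/580)×79.6 + (160/580)×76.8 + (120/580)×39.6 = 67.6276%
Post-stratifying to population shares instead:
  0.18×69 + 0.1×79.6 + 0.35×76.8 + 0.37×39.6 = 61.912%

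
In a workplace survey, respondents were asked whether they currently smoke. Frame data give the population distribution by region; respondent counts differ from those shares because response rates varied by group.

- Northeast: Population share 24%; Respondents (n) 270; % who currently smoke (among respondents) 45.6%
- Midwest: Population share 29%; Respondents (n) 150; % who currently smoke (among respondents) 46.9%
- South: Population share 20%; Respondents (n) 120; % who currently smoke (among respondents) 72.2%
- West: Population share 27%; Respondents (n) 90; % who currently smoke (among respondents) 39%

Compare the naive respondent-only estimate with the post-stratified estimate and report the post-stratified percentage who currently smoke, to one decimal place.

Naive respondent-only estimate (weights = respondent counts):
  (270/630)×45.6 + (150/630)×46.9 + (120/630)×72.2 + (90/630)×39 = 50.0333%
Post-stratified estimate weights by population shares:
  0.24×45.6 + 0.29×46.9 + 0.2×72.2 + 0.27×39 = 49.515%

49.5%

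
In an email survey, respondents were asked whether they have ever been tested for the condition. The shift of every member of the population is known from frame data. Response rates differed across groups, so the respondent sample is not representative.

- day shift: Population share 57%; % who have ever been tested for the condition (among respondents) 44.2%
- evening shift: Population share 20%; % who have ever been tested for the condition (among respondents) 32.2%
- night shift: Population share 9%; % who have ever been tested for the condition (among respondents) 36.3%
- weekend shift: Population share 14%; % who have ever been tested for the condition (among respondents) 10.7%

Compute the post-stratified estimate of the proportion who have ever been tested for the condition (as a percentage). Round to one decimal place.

36.4%

Weight each group's respondent value by its population share:
  day shift: 0.57 × 44.2 = 25.194
  evening shift: 0.2 × 32.2 = 6.44
  night shift: 0.09 × 36.3 = 3.267
  weekend shift: 0.14 × 10.7 = 1.498
Post-stratified estimate = 36.399 → 36.4%.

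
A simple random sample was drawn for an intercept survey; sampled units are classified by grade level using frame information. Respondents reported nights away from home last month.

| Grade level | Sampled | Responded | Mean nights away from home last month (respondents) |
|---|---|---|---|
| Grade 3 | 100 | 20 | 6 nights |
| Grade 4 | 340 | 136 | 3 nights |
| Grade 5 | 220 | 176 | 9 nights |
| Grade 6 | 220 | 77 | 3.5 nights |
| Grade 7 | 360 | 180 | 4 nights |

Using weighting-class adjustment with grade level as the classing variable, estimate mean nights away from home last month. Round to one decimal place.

4.7

Class response rates: Grade 3 20/100 = 20%, Grade 4 136/340 = 40%, Grade 5 176/220 = 80%, Grade 6 77/220 = 35%, Grade 7 180/360 = 50%.
Each respondent's weight = sampled/responded in their class; summing within a class gives n_sampled, so:
  Grade 3: 100 × 6 = 600
  Grade 4: 340 × 3 = 1020
  Grade 5: 220 × 9 = 1980
  Grade 6: 220 × 3.5 = 770
  Grade 7: 360 × 4 = 1440
Adjusted estimate = 5810 / 1,240 = 4.68548 → 4.7.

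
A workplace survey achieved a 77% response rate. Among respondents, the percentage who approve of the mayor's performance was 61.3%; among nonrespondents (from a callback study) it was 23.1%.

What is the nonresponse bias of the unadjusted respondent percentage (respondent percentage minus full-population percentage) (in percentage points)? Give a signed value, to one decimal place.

+8.8 percentage points

Nonresponse fraction = 1 − 0.77 = 0.23.
Bias = (nonresponse fraction) × (respondent percentage − nonrespondent percentage)
     = 0.23 × (61.3 − 23.1) = 0.23 × 38.2 = 8.786.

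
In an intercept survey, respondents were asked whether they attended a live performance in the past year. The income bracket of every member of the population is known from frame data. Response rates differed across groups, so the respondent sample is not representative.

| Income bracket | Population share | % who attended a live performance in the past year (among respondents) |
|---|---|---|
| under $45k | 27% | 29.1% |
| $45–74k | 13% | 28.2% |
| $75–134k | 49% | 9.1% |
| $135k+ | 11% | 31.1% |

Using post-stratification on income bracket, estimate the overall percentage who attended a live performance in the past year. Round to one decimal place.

Each cell contributes population-share × respondent value:
  under $45k: 0.27 × 29.1 = 7.857
  $45–74k: 0.13 × 28.2 = 3.666
  $75–134k: 0.49 × 9.1 = 4.459
  $135k+: 0.11 × 31.1 = 3.421
Post-stratified estimate = 19.403 → 19.4%.

19.4%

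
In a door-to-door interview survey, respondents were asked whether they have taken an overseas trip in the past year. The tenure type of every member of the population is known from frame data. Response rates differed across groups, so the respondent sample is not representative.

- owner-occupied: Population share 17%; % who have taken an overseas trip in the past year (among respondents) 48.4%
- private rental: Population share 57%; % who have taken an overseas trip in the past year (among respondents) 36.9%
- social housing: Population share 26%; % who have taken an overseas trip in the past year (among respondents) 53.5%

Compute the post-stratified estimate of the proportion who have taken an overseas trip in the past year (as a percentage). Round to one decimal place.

43.2%

Weight each group's respondent value by its population share:
  owner-occupied: 0.17 × 48.4 = 8.228
  private rental: 0.57 × 36.9 = 21.033
  social housing: 0.26 × 53.5 = 13.91
Post-stratified estimate = 43.171 → 43.2%.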